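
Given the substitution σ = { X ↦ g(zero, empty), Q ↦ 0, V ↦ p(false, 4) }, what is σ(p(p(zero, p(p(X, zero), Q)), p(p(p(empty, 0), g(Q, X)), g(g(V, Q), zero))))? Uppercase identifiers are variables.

Replace each occurrence of X with g(zero, empty).
Replace each occurrence of Q with 0.
Replace each occurrence of V with p(false, 4).
Result: p(p(zero, p(p(g(zero, empty), zero), 0)), p(p(p(empty, 0), g(0, g(zero, empty))), g(g(p(false, 4), 0), zero))).

p(p(zero, p(p(g(zero, empty), zero), 0)), p(p(p(empty, 0), g(0, g(zero, empty))), g(g(p(false, 4), 0), zero)))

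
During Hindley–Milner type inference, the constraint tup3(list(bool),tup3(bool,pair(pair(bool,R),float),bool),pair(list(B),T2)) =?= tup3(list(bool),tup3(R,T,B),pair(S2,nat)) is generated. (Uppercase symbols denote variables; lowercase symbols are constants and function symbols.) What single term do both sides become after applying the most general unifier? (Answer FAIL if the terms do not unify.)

tup3(list(bool),tup3(bool,pair(pair(bool,bool),float),bool),pair(list(bool),nat))

Decompose tup3/3: list(bool) =?= list(bool),  tup3(bool,pair(pair(bool,R),float),bool) =?= tup3(R,T,B),  pair(list(B),T2) =?= pair(S2,nat).
Delete trivial equation list(bool) =?= list(bool).
Decompose tup3/3: bool =?= R,  pair(pair(bool,R),float) =?= T,  bool =?= B.
Bind R := bool; substituting into the one remaining equation that mentions R gives: pair(pair(bool,bool),float) =?= T.
Bind T := pair(pair(bool,bool),float); no other remaining equation mentions T.
Bind B := bool; substituting into the remaining equation gives: pair(list(bool),T2) =?= pair(S2,nat).
Decompose pair/2: list(bool) =?= S2,  T2 =?= nat.
Bind S2 := list(bool); no other remaining equation mentions S2.
Bind T2 := nat.
Applying the MGU to either side gives tup3(list(bool),tup3(bool,pair(pair(bool,bool),float),bool),pair(list(bool),nat)).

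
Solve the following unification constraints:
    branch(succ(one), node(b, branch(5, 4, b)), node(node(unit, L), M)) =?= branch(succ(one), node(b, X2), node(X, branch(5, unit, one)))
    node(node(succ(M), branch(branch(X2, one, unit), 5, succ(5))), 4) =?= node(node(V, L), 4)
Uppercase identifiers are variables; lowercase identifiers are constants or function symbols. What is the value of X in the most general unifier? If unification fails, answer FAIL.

node(unit, branch(branch(branch(5, 4, b), one, unit), 5, succ(5)))

Decompose branch/3: succ(one) =?= succ(one),  node(b, branch(5, 4, b)) =?= node(b, X2),  node(node(unit, L), M) =?= node(X, branch(5, unit, one)).
Delete trivial equation succ(one) =?= succ(one).
Decompose node/2: b =?= b,  branch(5, 4, b) =?= X2.
Delete trivial equation b =?= b.
Bind X2 := branch(5, 4, b); substituting into the one remaining equation that mentions X2 gives: node(node(succ(M), branch(branch(branch(5, 4, b), one, unit), 5, succ(5))), 4) =?= node(node(V, L), 4).
Decompose node/2: node(unit, L) =?= X,  M =?= branch(5, unit, one).
Bind X := node(unit, L); no other remaining equation mentions X.
Bind M := branch(5, unit, one); substituting into the remaining equation gives: node(node(succ(branch(5, unit, one)), branch(branch(branch(5, 4, b), one, unit), 5, succ(5))), 4) =?= node(node(V, L), 4).
Decompose node/2: node(succ(branch(5, unit, one)), branch(branch(branch(5, 4, b), one, unit), 5, succ(5))) =?= node(V, L),  4 =?= 4.
Decompose node/2: succ(branch(5, unit, one)) =?= V,  branch(branch(branch(5, 4, b), one, unit), 5, succ(5)) =?= L.
Bind V := succ(branch(5, unit, one)); no other remaining equation mentions V.
Bind L := branch(branch(branch(5, 4, b), one, unit), 5, succ(5)); no other remaining equation mentions L. Substituting into the earlier binding gives X := node(unit, branch(branch(branch(5, 4, b), one, unit), 5, succ(5))).
Delete trivial equation 4 =?= 4.
MGU = { X2 := branch(5, 4, b), X := node(unit, branch(branch(branch(5, 4, b), one, unit), 5, succ(5))), M := branch(5, unit, one), V := succ(branch(5, unit, one)), L := branch(branch(branch(5, 4, b), one, unit), 5, succ(5)) }, so X := node(unit, branch(branch(branch(5, 4, b), one, unit), 5, succ(5))).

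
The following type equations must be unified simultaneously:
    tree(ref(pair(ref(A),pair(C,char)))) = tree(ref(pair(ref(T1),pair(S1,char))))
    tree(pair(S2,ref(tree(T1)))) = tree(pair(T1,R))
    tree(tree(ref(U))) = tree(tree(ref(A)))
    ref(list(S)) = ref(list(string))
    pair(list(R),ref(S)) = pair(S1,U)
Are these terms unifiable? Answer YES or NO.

Decompose tree/1: ref(pair(ref(A),pair(C,char))) = ref(pair(ref(T1),pair(S1,char))).
Decompose ref/1: pair(ref(A),pair(C,char)) = pair(ref(T1),pair(S1,char)).
Decompose pair/2: ref(A) = ref(T1),  pair(C,char) = pair(S1,char).
Decompose ref/1: A = T1.
Bind A := T1; substituting into the one remaining equation that mentions A gives: tree(tree(ref(U))) = tree(tree(ref(T1))).
Decompose pair/2: C = S1,  char = char.
Bind C := S1; no other remaining equation mentions C.
Delete trivial equation char = char.
Decompose tree/1: pair(S2,ref(tree(T1))) = pair(T1,R).
Decompose pair/2: S2 = T1,  ref(tree(T1)) = R.
Bind S2 := T1; no other remaining equation mentions S2.
Bind R := ref(tree(T1)); substituting into the one remaining equation that mentions R gives: pair(list(ref(tree(T1))),ref(S)) = pair(S1,U).
Decompose tree/1: tree(ref(U)) = tree(ref(T1)).
Decompose tree/1: ref(U) = ref(T1).
Decompose ref/1: U = T1.
Bind U := T1; substituting into the one remaining equation that mentions U gives: pair(list(ref(tree(T1))),ref(S)) = pair(S1,T1).
Decompose ref/1: list(S) = list(string).
Decompose list/1: S = string.
Bind S := string; substituting into the remaining equation gives: pair(list(ref(tree(T1))),ref(string)) = pair(S1,T1).
Decompose pair/2: list(ref(tree(T1))) = S1,  ref(string) = T1.
Bind S1 := list(ref(tree(T1))); no other remaining equation mentions S1. Substituting into the earlier binding gives C := list(ref(tree(T1))).
Bind T1 := ref(string). Substituting into the earlier bindings gives A := ref(string), C := list(ref(tree(ref(string)))), S2 := ref(string), R := ref(tree(ref(string))), U := ref(string), S1 := list(ref(tree(ref(string)))).
No equations remain and no clash or occurs-check failure arose, so a unifier exists.

YES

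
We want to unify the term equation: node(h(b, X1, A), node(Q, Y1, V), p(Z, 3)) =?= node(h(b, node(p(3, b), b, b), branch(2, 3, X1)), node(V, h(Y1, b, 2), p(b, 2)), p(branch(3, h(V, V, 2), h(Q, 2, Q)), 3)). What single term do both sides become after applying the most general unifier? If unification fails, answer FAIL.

Decompose node/3: h(b, X1, A) =?= h(b, node(p(3, b), b, b), branch(2, 3, X1)),  node(Q, Y1, V) =?= node(V, h(Y1, b, 2), p(b, 2)),  p(Z, 3) =?= p(branch(3, h(V, V, 2), h(Q, 2, Q)), 3).
Decompose h/3: b =?= b,  X1 =?= node(p(3, b), b, b),  A =?= branch(2, 3, X1).
Delete trivial equation b =?= b.
Bind X1 := node(p(3, b), b, b); substituting into the one remaining equation that mentions X1 gives: A =?= branch(2, 3, node(p(3, b), b, b)).
Bind A := branch(2, 3, node(p(3, b), b, b)); no other remaining equation mentions A.
Decompose node/3: Q =?= V,  Y1 =?= h(Y1, b, 2),  V =?= p(b, 2).
Bind Q := V; substituting into the one remaining equation that mentions Q gives: p(Z, 3) =?= p(branch(3, h(V, V, 2), h(V, 2, V)), 3).
Occurs check fails: Y1 occurs in h(Y1, b, 2); the equation Y1 =?= h(Y1, b, 2) has no finite solution.

FAIL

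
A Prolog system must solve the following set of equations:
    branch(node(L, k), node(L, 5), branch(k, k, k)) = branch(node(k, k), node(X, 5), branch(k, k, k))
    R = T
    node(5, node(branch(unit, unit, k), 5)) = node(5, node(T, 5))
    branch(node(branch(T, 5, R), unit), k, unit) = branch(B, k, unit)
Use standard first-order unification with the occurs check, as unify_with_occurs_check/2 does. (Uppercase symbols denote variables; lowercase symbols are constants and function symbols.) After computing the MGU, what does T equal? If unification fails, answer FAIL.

branch(unit, unit, k)

Decompose branch/3: node(L, k) = node(k, k),  node(L, 5) = node(X, 5),  branch(k, k, k) = branch(k, k, k).
Decompose node/2: L = k,  k = k.
Bind L := k; substituting into the one remaining equation that mentions L gives: node(k, 5) = node(X, 5).
Delete trivial equation k = k.
Decompose node/2: k = X,  5 = 5.
Bind X := k; no other remaining equation mentions X.
Delete trivial equation 5 = 5.
Delete trivial equation branch(k, k, k) = branch(k, k, k).
Bind R := T; substituting into the one remaining equation that mentions R gives: branch(node(branch(T, 5, T), unit), k, unit) = branch(B, k, unit).
Decompose node/2: 5 = 5,  node(branch(unit, unit, k), 5) = node(T, 5).
Delete trivial equation 5 = 5.
Decompose node/2: branch(unit, unit, k) = T,  5 = 5.
Bind T := branch(unit, unit, k); substituting into the one remaining equation that mentions T gives: branch(node(branch(branch(unit, unit, k), 5, branch(unit, unit, k)), unit), k, unit) = branch(B, k, unit). Substituting into the earlier binding gives R := branch(unit, unit, k).
Delete trivial equation 5 = 5.
Decompose branch/3: node(branch(branch(unit, unit, k), 5, branch(unit, unit, k)), unit) = B,  k = k,  unit = unit.
Bind B := node(branch(branch(unit, unit, k), 5, branch(unit, unit, k)), unit); no other remaining equation mentions B.
Delete trivial equation k = k.
Delete trivial equation unit = unit.
MGU = { L = k, X = k, R = branch(unit, unit, k), T = branch(unit, unit, k), B = node(branch(branch(unit, unit, k), 5, branch(unit, unit, k)), unit) }, so T = branch(unit, unit, k).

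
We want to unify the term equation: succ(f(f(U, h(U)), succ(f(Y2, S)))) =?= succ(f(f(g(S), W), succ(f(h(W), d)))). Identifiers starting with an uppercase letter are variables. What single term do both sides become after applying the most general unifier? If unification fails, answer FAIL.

succ(f(f(g(d), h(g(d))), succ(f(h(h(g(d))), d))))

Decompose succ/1: f(f(U, h(U)), succ(f(Y2, S))) =?= f(f(g(S), W), succ(f(h(W), d))).
Decompose f/2: f(U, h(U)) =?= f(g(S), W),  succ(f(Y2, S)) =?= succ(f(h(W), d)).
Decompose f/2: U =?= g(S),  h(U) =?= W.
Bind U := g(S); substituting into the one remaining equation that mentions U gives: h(g(S)) =?= W.
Bind W := h(g(S)); substituting into the remaining equation gives: succ(f(Y2, S)) =?= succ(f(h(h(g(S))), d)).
Decompose succ/1: f(Y2, S) =?= f(h(h(g(S))), d).
Decompose f/2: Y2 =?= h(h(g(S))),  S =?= d.
Bind Y2 := h(h(g(S))); no other remaining equation mentions Y2.
Bind S := d. Substituting into the earlier bindings gives U := g(d), W := h(g(d)), Y2 := h(h(g(d))).
Applying the MGU to either side gives succ(f(f(g(d), h(g(d))), succ(f(h(h(g(d))), d)))).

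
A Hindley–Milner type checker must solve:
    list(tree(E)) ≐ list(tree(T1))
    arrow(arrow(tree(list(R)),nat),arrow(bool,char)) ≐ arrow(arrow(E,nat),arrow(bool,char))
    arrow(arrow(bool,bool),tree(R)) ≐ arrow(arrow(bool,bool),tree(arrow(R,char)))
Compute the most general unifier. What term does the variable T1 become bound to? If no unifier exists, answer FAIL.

Decompose list/1: tree(E) ≐ tree(T1).
Decompose tree/1: E ≐ T1.
Bind E := T1; substituting into the one remaining equation that mentions E gives: arrow(arrow(tree(list(R)),nat),arrow(bool,char)) ≐ arrow(arrow(T1,nat),arrow(bool,char)).
Decompose arrow/2: arrow(tree(list(R)),nat) ≐ arrow(T1,nat),  arrow(bool,char) ≐ arrow(bool,char).
Decompose arrow/2: tree(list(R)) ≐ T1,  nat ≐ nat.
Bind T1 := tree(list(R)); no other remaining equation mentions T1. Substituting into the earlier binding gives E := tree(list(R)).
Delete trivial equation nat ≐ nat.
Delete trivial equation arrow(bool,char) ≐ arrow(bool,char).
Decompose arrow/2: arrow(bool,bool) ≐ arrow(bool,bool),  tree(R) ≐ tree(arrow(R,char)).
Delete trivial equation arrow(bool,bool) ≐ arrow(bool,bool).
Decompose tree/1: R ≐ arrow(R,char).
Occurs check fails: R occurs in arrow(R,char); the equation R ≐ arrow(R,char) has no finite solution.

FAIL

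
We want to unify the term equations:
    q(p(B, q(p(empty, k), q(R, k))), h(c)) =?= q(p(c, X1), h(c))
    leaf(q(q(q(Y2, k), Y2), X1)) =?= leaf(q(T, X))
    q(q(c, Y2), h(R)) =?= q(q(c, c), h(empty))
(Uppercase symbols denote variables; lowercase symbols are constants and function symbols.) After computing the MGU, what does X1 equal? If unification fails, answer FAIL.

q(p(empty, k), q(empty, k))

Decompose q/2: p(B, q(p(empty, k), q(R, k))) =?= p(c, X1),  h(c) =?= h(c).
Decompose p/2: B =?= c,  q(p(empty, k), q(R, k)) =?= X1.
Bind B := c; no other remaining equation mentions B.
Bind X1 := q(p(empty, k), q(R, k)); substituting into the one remaining equation that mentions X1 gives: leaf(q(q(q(Y2, k), Y2), q(p(empty, k), q(R, k)))) =?= leaf(q(T, X)).
Delete trivial equation h(c) =?= h(c).
Decompose leaf/1: q(q(q(Y2, k), Y2), q(p(empty, k), q(R, k))) =?= q(T, X).
Decompose q/2: q(q(Y2, k), Y2) =?= T,  q(p(empty, k), q(R, k)) =?= X.
Bind T := q(q(Y2, k), Y2); no other remaining equation mentions T.
Bind X := q(p(empty, k), q(R, k)); no other remaining equation mentions X.
Decompose q/2: q(c, Y2) =?= q(c, c),  h(R) =?= h(empty).
Decompose q/2: c =?= c,  Y2 =?= c.
Delete trivial equation c =?= c.
Bind Y2 := c; no other remaining equation mentions Y2. Substituting into the earlier binding gives T := q(q(c, k), c).
Decompose h/1: R =?= empty.
Bind R := empty. Substituting into the earlier bindings gives X1 := q(p(empty, k), q(empty, k)), X := q(p(empty, k), q(empty, k)).
MGU = { B -> c, X1 -> q(p(empty, k), q(empty, k)), T -> q(q(c, k), c), X -> q(p(empty, k), q(empty, k)), Y2 -> c, R -> empty }, so X1 -> q(p(empty, k), q(empty, k)).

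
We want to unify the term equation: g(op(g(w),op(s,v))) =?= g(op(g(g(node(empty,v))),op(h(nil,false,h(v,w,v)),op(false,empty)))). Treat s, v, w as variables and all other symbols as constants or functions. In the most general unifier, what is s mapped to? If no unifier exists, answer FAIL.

Decompose g/1: op(g(w),op(s,v)) =?= op(g(g(node(empty,v))),op(h(nil,false,h(v,w,v)),op(false,empty))).
Decompose op/2: g(w) =?= g(g(node(empty,v))),  op(s,v) =?= op(h(nil,false,h(v,w,v)),op(false,empty)).
Decompose g/1: w =?= g(node(empty,v)).
Bind w := g(node(empty,v)); substituting into the remaining equation gives: op(s,v) =?= op(h(nil,false,h(v,g(node(empty,v)),v)),op(false,empty)).
Decompose op/2: s =?= h(nil,false,h(v,g(node(empty,v)),v)),  v =?= op(false,empty).
Bind s := h(nil,false,h(v,g(node(empty,v)),v)); no other remaining equation mentions s.
Bind v := op(false,empty). Substituting into the earlier bindings gives w := g(node(empty,op(false,empty))), s := h(nil,false,h(op(false,empty),g(node(empty,op(false,empty))),op(false,empty))).
MGU = { w ↦ g(node(empty,op(false,empty))), s ↦ h(nil,false,h(op(false,empty),g(node(empty,op(false,empty))),op(false,empty))), v ↦ op(false,empty) }, so s ↦ h(nil,false,h(op(false,empty),g(node(empty,op(false,empty))),op(false,empty))).

h(nil,false,h(op(false,empty),g(node(empty,op(false,empty))),op(false,empty)))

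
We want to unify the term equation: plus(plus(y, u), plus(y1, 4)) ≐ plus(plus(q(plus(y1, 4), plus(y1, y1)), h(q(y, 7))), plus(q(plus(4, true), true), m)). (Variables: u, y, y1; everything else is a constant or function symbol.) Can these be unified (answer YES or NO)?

NO

Decompose plus/2: plus(y, u) ≐ plus(q(plus(y1, 4), plus(y1, y1)), h(q(y, 7))),  plus(y1, 4) ≐ plus(q(plus(4, true), true), m).
Decompose plus/2: y ≐ q(plus(y1, 4), plus(y1, y1)),  u ≐ h(q(y, 7)).
Bind y := q(plus(y1, 4), plus(y1, y1)); substituting into the one remaining equation that mentions y gives: u ≐ h(q(q(plus(y1, 4), plus(y1, y1)), 7)).
Bind u := h(q(q(plus(y1, 4), plus(y1, y1)), 7)); no other remaining equation mentions u.
Decompose plus/2: y1 ≐ q(plus(4, true), true),  4 ≐ m.
Bind y1 := q(plus(4, true), true); no other remaining equation mentions y1. Substituting into the earlier bindings gives y := q(plus(q(plus(4, true), true), 4), plus(q(plus(4, true), true), q(plus(4, true), true))), u := h(q(q(plus(q(plus(4, true), true), 4), plus(q(plus(4, true), true), q(plus(4, true), true))), 7)).
Clash: constants 4 and m differ; no unifier exists.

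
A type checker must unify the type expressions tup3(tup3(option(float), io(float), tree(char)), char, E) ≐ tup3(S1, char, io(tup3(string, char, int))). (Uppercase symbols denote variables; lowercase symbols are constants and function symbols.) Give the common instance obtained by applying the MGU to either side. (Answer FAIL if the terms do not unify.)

Decompose tup3/3: tup3(option(float), io(float), tree(char)) ≐ S1,  char ≐ char,  E ≐ io(tup3(string, char, int)).
Bind S1 := tup3(option(float), io(float), tree(char)); no other remaining equation mentions S1.
Delete trivial equation char ≐ char.
Bind E := io(tup3(string, char, int)).
Applying the MGU to either side gives tup3(tup3(option(float), io(float), tree(char)), char, io(tup3(string, char, int))).

tup3(tup3(option(float), io(float), tree(char)), char, io(tup3(string, char, int)))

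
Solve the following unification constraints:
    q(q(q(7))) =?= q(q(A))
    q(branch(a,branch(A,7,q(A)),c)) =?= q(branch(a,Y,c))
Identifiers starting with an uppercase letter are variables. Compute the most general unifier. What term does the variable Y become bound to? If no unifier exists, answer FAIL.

Decompose q/1: q(q(7)) =?= q(A).
Decompose q/1: q(7) =?= A.
Bind A := q(7); substituting into the remaining equation gives: q(branch(a,branch(q(7),7,q(q(7))),c)) =?= q(branch(a,Y,c)).
Decompose q/1: branch(a,branch(q(7),7,q(q(7))),c) =?= branch(a,Y,c).
Decompose branch/3: a =?= a,  branch(q(7),7,q(q(7))) =?= Y,  c =?= c.
Delete trivial equation a =?= a.
Bind Y := branch(q(7),7,q(q(7))); no other remaining equation mentions Y.
Delete trivial equation c =?= c.
MGU = { A -> q(7), Y -> branch(q(7),7,q(q(7))) }, so Y -> branch(q(7),7,q(q(7))).

branch(q(7),7,q(q(7)))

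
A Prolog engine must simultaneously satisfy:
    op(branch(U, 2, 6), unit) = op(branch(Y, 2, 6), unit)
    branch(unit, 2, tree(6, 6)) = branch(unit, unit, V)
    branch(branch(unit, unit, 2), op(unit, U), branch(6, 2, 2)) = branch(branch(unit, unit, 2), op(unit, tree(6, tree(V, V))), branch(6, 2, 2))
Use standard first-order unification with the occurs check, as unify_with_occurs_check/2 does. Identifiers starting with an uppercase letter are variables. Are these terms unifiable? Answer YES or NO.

Decompose op/2: branch(U, 2, 6) = branch(Y, 2, 6),  unit = unit.
Decompose branch/3: U = Y,  2 = 2,  6 = 6.
Bind U := Y; substituting into the one remaining equation that mentions U gives: branch(branch(unit, unit, 2), op(unit, Y), branch(6, 2, 2)) = branch(branch(unit, unit, 2), op(unit, tree(6, tree(V, V))), branch(6, 2, 2)).
Delete trivial equation 2 = 2.
Delete trivial equation 6 = 6.
Delete trivial equation unit = unit.
Decompose branch/3: unit = unit,  2 = unit,  tree(6, 6) = V.
Delete trivial equation unit = unit.
Clash: constants 2 and unit differ; no unifier exists.

NO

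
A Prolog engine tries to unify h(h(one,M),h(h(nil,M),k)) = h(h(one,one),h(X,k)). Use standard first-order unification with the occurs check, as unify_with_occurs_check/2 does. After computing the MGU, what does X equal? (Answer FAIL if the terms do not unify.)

Decompose h/2: h(one,M) = h(one,one),  h(h(nil,M),k) = h(X,k).
Decompose h/2: one = one,  M = one.
Delete trivial equation one = one.
Bind M := one; substituting into the remaining equation gives: h(h(nil,one),k) = h(X,k).
Decompose h/2: h(nil,one) = X,  k = k.
Bind X := h(nil,one); no other remaining equation mentions X.
Delete trivial equation k = k.
MGU = { M -> one, X -> h(nil,one) }, so X -> h(nil,one).

h(nil,one)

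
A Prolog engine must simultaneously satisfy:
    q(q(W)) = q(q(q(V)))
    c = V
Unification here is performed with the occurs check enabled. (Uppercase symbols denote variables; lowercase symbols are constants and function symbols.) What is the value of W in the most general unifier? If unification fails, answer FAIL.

q(c)

Decompose q/1: q(W) = q(q(V)).
Decompose q/1: W = q(V).
Bind W := q(V); no other remaining equation mentions W.
Bind V := c. Substituting into the earlier binding gives W := q(c).
MGU = { W -> q(c), V -> c }, so W -> q(c).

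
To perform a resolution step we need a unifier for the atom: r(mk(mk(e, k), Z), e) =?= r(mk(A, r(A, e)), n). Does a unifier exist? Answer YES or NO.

NO

Decompose r/2: mk(mk(e, k), Z) =?= mk(A, r(A, e)),  e =?= n.
Decompose mk/2: mk(e, k) =?= A,  Z =?= r(A, e).
Bind A := mk(e, k); substituting into the one remaining equation that mentions A gives: Z =?= r(mk(e, k), e).
Bind Z := r(mk(e, k), e); no other remaining equation mentions Z.
Clash: constants e and n differ; no unifier exists.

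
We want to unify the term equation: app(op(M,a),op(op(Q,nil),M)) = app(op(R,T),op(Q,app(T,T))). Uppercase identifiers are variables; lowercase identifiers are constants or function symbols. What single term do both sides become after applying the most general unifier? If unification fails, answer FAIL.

FAIL

Decompose app/2: op(M,a) = op(R,T),  op(op(Q,nil),M) = op(Q,app(T,T)).
Decompose op/2: M = R,  a = T.
Bind M := R; substituting into the one remaining equation that mentions M gives: op(op(Q,nil),R) = op(Q,app(T,T)).
Bind T := a; substituting into the remaining equation gives: op(op(Q,nil),R) = op(Q,app(a,a)).
Decompose op/2: op(Q,nil) = Q,  R = app(a,a).
Occurs check fails: Q occurs in op(Q,nil); the equation Q = op(Q,nil) has no finite solution.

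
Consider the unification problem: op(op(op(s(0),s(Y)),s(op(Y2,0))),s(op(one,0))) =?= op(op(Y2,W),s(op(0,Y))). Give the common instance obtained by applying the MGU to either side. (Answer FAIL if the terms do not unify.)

FAIL

Decompose op/2: op(op(s(0),s(Y)),s(op(Y2,0))) =?= op(Y2,W),  s(op(one,0)) =?= s(op(0,Y)).
Decompose op/2: op(s(0),s(Y)) =?= Y2,  s(op(Y2,0)) =?= W.
Bind Y2 := op(s(0),s(Y)); substituting into the one remaining equation that mentions Y2 gives: s(op(op(s(0),s(Y)),0)) =?= W.
Bind W := s(op(op(s(0),s(Y)),0)); no other remaining equation mentions W.
Decompose s/1: op(one,0) =?= op(0,Y).
Decompose op/2: one =?= 0,  0 =?= Y.
Clash: constants one and 0 differ; no unifier exists.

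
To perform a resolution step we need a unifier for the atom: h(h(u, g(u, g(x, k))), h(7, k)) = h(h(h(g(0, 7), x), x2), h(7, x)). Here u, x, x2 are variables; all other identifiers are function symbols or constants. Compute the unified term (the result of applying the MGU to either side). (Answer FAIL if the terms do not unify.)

Decompose h/2: h(u, g(u, g(x, k))) = h(h(g(0, 7), x), x2),  h(7, k) = h(7, x).
Decompose h/2: u = h(g(0, 7), x),  g(u, g(x, k)) = x2.
Bind u := h(g(0, 7), x); substituting into the one remaining equation that mentions u gives: g(h(g(0, 7), x), g(x, k)) = x2.
Bind x2 := g(h(g(0, 7), x), g(x, k)); no other remaining equation mentions x2.
Decompose h/2: 7 = 7,  k = x.
Delete trivial equation 7 = 7.
Bind x := k. Substituting into the earlier bindings gives u := h(g(0, 7), k), x2 := g(h(g(0, 7), k), g(k, k)).
Applying the MGU to either side gives h(h(h(g(0, 7), k), g(h(g(0, 7), k), g(k, k))), h(7, k)).

h(h(h(g(0, 7), k), g(h(g(0, 7), k), g(k, k))), h(7, k))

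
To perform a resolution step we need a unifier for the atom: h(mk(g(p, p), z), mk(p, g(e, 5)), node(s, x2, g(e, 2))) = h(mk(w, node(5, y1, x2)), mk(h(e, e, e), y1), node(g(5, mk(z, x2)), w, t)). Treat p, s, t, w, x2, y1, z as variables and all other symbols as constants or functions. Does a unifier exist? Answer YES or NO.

YES

Decompose h/3: mk(g(p, p), z) = mk(w, node(5, y1, x2)),  mk(p, g(e, 5)) = mk(h(e, e, e), y1),  node(s, x2, g(e, 2)) = node(g(5, mk(z, x2)), w, t).
Decompose mk/2: g(p, p) = w,  z = node(5, y1, x2).
Bind w := g(p, p); substituting into the one remaining equation that mentions w gives: node(s, x2, g(e, 2)) = node(g(5, mk(z, x2)), g(p, p), t).
Bind z := node(5, y1, x2); substituting into the one remaining equation that mentions z gives: node(s, x2, g(e, 2)) = node(g(5, mk(node(5, y1, x2), x2)), g(p, p), t).
Decompose mk/2: p = h(e, e, e),  g(e, 5) = y1.
Bind p := h(e, e, e); substituting into the one remaining equation that mentions p gives: node(s, x2, g(e, 2)) = node(g(5, mk(node(5, y1, x2), x2)), g(h(e, e, e), h(e, e, e)), t). Substituting into the earlier binding gives w := g(h(e, e, e), h(e, e, e)).
Bind y1 := g(e, 5); substituting into the remaining equation gives: node(s, x2, g(e, 2)) = node(g(5, mk(node(5, g(e, 5), x2), x2)), g(h(e, e, e), h(e, e, e)), t). Substituting into the earlier binding gives z := node(5, g(e, 5), x2).
Decompose node/3: s = g(5, mk(node(5, g(e, 5), x2), x2)),  x2 = g(h(e, e, e), h(e, e, e)),  g(e, 2) = t.
Bind s := g(5, mk(node(5, g(e, 5), x2), x2)); no other remaining equation mentions s.
Bind x2 := g(h(e, e, e), h(e, e, e)); no other remaining equation mentions x2. Substituting into the earlier bindings gives z := node(5, g(e, 5), g(h(e, e, e), h(e, e, e))), s := g(5, mk(node(5, g(e, 5), g(h(e, e, e), h(e, e, e))), g(h(e, e, e), h(e, e, e)))).
Bind t := g(e, 2).
No equations remain and no clash or occurs-check failure arose, so a unifier exists.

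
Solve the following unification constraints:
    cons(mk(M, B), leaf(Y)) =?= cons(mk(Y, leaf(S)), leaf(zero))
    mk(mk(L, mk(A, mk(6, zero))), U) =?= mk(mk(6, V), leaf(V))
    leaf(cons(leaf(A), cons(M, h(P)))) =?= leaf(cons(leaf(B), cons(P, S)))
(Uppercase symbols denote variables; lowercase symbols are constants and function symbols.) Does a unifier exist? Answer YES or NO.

Decompose cons/2: mk(M, B) =?= mk(Y, leaf(S)),  leaf(Y) =?= leaf(zero).
Decompose mk/2: M =?= Y,  B =?= leaf(S).
Bind M := Y; substituting into the one remaining equation that mentions M gives: leaf(cons(leaf(A), cons(Y, h(P)))) =?= leaf(cons(leaf(B), cons(P, S))).
Bind B := leaf(S); substituting into the one remaining equation that mentions B gives: leaf(cons(leaf(A), cons(Y, h(P)))) =?= leaf(cons(leaf(leaf(S)), cons(P, S))).
Decompose leaf/1: Y =?= zero.
Bind Y := zero; substituting into the one remaining equation that mentions Y gives: leaf(cons(leaf(A), cons(zero, h(P)))) =?= leaf(cons(leaf(leaf(S)), cons(P, S))). Substituting into the earlier binding gives M := zero.
Decompose mk/2: mk(L, mk(A, mk(6, zero))) =?= mk(6, V),  U =?= leaf(V).
Decompose mk/2: L =?= 6,  mk(A, mk(6, zero)) =?= V.
Bind L := 6; no other remaining equation mentions L.
Bind V := mk(A, mk(6, zero)); substituting into the one remaining equation that mentions V gives: U =?= leaf(mk(A, mk(6, zero))).
Bind U := leaf(mk(A, mk(6, zero))); no other remaining equation mentions U.
Decompose leaf/1: cons(leaf(A), cons(zero, h(P))) =?= cons(leaf(leaf(S)), cons(P, S)).
Decompose cons/2: leaf(A) =?= leaf(leaf(S)),  cons(zero, h(P)) =?= cons(P, S).
Decompose leaf/1: A =?= leaf(S).
Bind A := leaf(S); no other remaining equation mentions A. Substituting into the earlier bindings gives V := mk(leaf(S), mk(6, zero)), U := leaf(mk(leaf(S), mk(6, zero))).
Decompose cons/2: zero =?= P,  h(P) =?= S.
Bind P := zero; substituting into the remaining equation gives: h(zero) =?= S.
Bind S := h(zero). Substituting into the earlier bindings gives B := leaf(h(zero)), V := mk(leaf(h(zero)), mk(6, zero)), U := leaf(mk(leaf(h(zero)), mk(6, zero))), A := leaf(h(zero)).
No equations remain and no clash or occurs-check failure arose, so a unifier exists.

YES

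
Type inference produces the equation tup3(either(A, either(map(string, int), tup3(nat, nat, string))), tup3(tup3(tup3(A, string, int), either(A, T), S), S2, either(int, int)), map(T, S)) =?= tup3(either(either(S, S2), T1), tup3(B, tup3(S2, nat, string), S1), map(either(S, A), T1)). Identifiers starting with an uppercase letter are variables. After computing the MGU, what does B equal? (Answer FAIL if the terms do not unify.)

Decompose tup3/3: either(A, either(map(string, int), tup3(nat, nat, string))) =?= either(either(S, S2), T1),  tup3(tup3(tup3(A, string, int), either(A, T), S), S2, either(int, int)) =?= tup3(B, tup3(S2, nat, string), S1),  map(T, S) =?= map(either(S, A), T1).
Decompose either/2: A =?= either(S, S2),  either(map(string, int), tup3(nat, nat, string)) =?= T1.
Bind A := either(S, S2); substituting into the 2 remaining equations that mention A gives: tup3(tup3(tup3(either(S, S2), string, int), either(either(S, S2), T), S), S2, either(int, int)) =?= tup3(B, tup3(S2, nat, string), S1),  map(T, S) =?= map(either(S, either(S, S2)), T1).
Bind T1 := either(map(string, int), tup3(nat, nat, string)); substituting into the one remaining equation that mentions T1 gives: map(T, S) =?= map(either(S, either(S, S2)), either(map(string, int), tup3(nat, nat, string))).
Decompose tup3/3: tup3(tup3(either(S, S2), string, int), either(either(S, S2), T), S) =?= B,  S2 =?= tup3(S2, nat, string),  either(int, int) =?= S1.
Bind B := tup3(tup3(either(S, S2), string, int), either(either(S, S2), T), S); no other remaining equation mentions B.
Occurs check fails: S2 occurs in tup3(S2, nat, string); the equation S2 =?= tup3(S2, nat, string) has no finite solution.

FAIL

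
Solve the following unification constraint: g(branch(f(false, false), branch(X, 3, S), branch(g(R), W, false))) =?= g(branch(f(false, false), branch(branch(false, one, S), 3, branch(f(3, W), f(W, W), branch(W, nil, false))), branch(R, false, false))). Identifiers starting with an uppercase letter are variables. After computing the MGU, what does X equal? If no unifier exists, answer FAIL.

Decompose g/1: branch(f(false, false), branch(X, 3, S), branch(g(R), W, false)) =?= branch(f(false, false), branch(branch(false, one, S), 3, branch(f(3, W), f(W, W), branch(W, nil, false))), branch(R, false, false)).
Decompose branch/3: f(false, false) =?= f(false, false),  branch(X, 3, S) =?= branch(branch(false, one, S), 3, branch(f(3, W), f(W, W), branch(W, nil, false))),  branch(g(R), W, false) =?= branch(R, false, false).
Delete trivial equation f(false, false) =?= f(false, false).
Decompose branch/3: X =?= branch(false, one, S),  3 =?= 3,  S =?= branch(f(3, W), f(W, W), branch(W, nil, false)).
Bind X := branch(false, one, S); no other remaining equation mentions X.
Delete trivial equation 3 =?= 3.
Bind S := branch(f(3, W), f(W, W), branch(W, nil, false)); no other remaining equation mentions S. Substituting into the earlier binding gives X := branch(false, one, branch(f(3, W), f(W, W), branch(W, nil, false))).
Decompose branch/3: g(R) =?= R,  W =?= false,  false =?= false.
Occurs check fails: R occurs in g(R); the equation R =?= g(R) has no finite solution.

FAIL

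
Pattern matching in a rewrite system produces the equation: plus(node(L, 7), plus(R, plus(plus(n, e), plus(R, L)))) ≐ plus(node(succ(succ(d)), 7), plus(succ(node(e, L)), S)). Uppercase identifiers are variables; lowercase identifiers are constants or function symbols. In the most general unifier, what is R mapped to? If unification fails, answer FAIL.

succ(node(e, succ(succ(d))))

Decompose plus/2: node(L, 7) ≐ node(succ(succ(d)), 7),  plus(R, plus(plus(n, e), plus(R, L))) ≐ plus(succ(node(e, L)), S).
Decompose node/2: L ≐ succ(succ(d)),  7 ≐ 7.
Bind L := succ(succ(d)); substituting into the one remaining equation that mentions L gives: plus(R, plus(plus(n, e), plus(R, succ(succ(d))))) ≐ plus(succ(node(e, succ(succ(d)))), S).
Delete trivial equation 7 ≐ 7.
Decompose plus/2: R ≐ succ(node(e, succ(succ(d)))),  plus(plus(n, e), plus(R, succ(succ(d)))) ≐ S.
Bind R := succ(node(e, succ(succ(d)))); substituting into the remaining equation gives: plus(plus(n, e), plus(succ(node(e, succ(succ(d)))), succ(succ(d)))) ≐ S.
Bind S := plus(plus(n, e), plus(succ(node(e, succ(succ(d)))), succ(succ(d)))).
MGU = { L ↦ succ(succ(d)), R ↦ succ(node(e, succ(succ(d)))), S ↦ plus(plus(n, e), plus(succ(node(e, succ(succ(d)))), succ(succ(d)))) }, so R ↦ succ(node(e, succ(succ(d)))).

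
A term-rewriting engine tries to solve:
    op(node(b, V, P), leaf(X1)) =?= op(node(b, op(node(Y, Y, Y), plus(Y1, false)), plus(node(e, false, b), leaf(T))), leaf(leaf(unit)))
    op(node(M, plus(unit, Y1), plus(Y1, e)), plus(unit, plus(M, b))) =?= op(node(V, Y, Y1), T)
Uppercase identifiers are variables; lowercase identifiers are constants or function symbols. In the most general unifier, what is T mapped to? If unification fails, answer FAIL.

FAIL

Decompose op/2: node(b, V, P) =?= node(b, op(node(Y, Y, Y), plus(Y1, false)), plus(node(e, false, b), leaf(T))),  leaf(X1) =?= leaf(leaf(unit)).
Decompose node/3: b =?= b,  V =?= op(node(Y, Y, Y), plus(Y1, false)),  P =?= plus(node(e, false, b), leaf(T)).
Delete trivial equation b =?= b.
Bind V := op(node(Y, Y, Y), plus(Y1, false)); substituting into the one remaining equation that mentions V gives: op(node(M, plus(unit, Y1), plus(Y1, e)), plus(unit, plus(M, b))) =?= op(node(op(node(Y, Y, Y), plus(Y1, false)), Y, Y1), T).
Bind P := plus(node(e, false, b), leaf(T)); no other remaining equation mentions P.
Decompose leaf/1: X1 =?= leaf(unit).
Bind X1 := leaf(unit); no other remaining equation mentions X1.
Decompose op/2: node(M, plus(unit, Y1), plus(Y1, e)) =?= node(op(node(Y, Y, Y), plus(Y1, false)), Y, Y1),  plus(unit, plus(M, b)) =?= T.
Decompose node/3: M =?= op(node(Y, Y, Y), plus(Y1, false)),  plus(unit, Y1) =?= Y,  plus(Y1, e) =?= Y1.
Bind M := op(node(Y, Y, Y), plus(Y1, false)); substituting into the one remaining equation that mentions M gives: plus(unit, plus(op(node(Y, Y, Y), plus(Y1, false)), b)) =?= T.
Bind Y := plus(unit, Y1); substituting into the one remaining equation that mentions Y gives: plus(unit, plus(op(node(plus(unit, Y1), plus(unit, Y1), plus(unit, Y1)), plus(Y1, false)), b)) =?= T. Substituting into the earlier bindings gives V := op(node(plus(unit, Y1), plus(unit, Y1), plus(unit, Y1)), plus(Y1, false)), M := op(node(plus(unit, Y1), plus(unit, Y1), plus(unit, Y1)), plus(Y1, false)).
Occurs check fails: Y1 occurs in plus(Y1, e); the equation Y1 =?= plus(Y1, e) has no finite solution.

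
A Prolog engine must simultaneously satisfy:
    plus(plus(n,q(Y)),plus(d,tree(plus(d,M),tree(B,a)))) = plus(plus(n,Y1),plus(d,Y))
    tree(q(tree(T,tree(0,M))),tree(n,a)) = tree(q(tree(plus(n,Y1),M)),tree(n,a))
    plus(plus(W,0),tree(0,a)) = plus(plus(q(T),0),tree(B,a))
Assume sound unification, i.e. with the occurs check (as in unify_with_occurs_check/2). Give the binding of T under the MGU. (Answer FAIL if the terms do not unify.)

FAIL

Decompose plus/2: plus(n,q(Y)) = plus(n,Y1),  plus(d,tree(plus(d,M),tree(B,a))) = plus(d,Y).
Decompose plus/2: n = n,  q(Y) = Y1.
Delete trivial equation n = n.
Bind Y1 := q(Y); substituting into the one remaining equation that mentions Y1 gives: tree(q(tree(T,tree(0,M))),tree(n,a)) = tree(q(tree(plus(n,q(Y)),M)),tree(n,a)).
Decompose plus/2: d = d,  tree(plus(d,M),tree(B,a)) = Y.
Delete trivial equation d = d.
Bind Y := tree(plus(d,M),tree(B,a)); substituting into the one remaining equation that mentions Y gives: tree(q(tree(T,tree(0,M))),tree(n,a)) = tree(q(tree(plus(n,q(tree(plus(d,M),tree(B,a)))),M)),tree(n,a)). Substituting into the earlier binding gives Y1 := q(tree(plus(d,M),tree(B,a))).
Decompose tree/2: q(tree(T,tree(0,M))) = q(tree(plus(n,q(tree(plus(d,M),tree(B,a)))),M)),  tree(n,a) = tree(n,a).
Decompose q/1: tree(T,tree(0,M)) = tree(plus(n,q(tree(plus(d,M),tree(B,a)))),M).
Decompose tree/2: T = plus(n,q(tree(plus(d,M),tree(B,a)))),  tree(0,M) = M.
Bind T := plus(n,q(tree(plus(d,M),tree(B,a)))); substituting into the one remaining equation that mentions T gives: plus(plus(W,0),tree(0,a)) = plus(plus(q(plus(n,q(tree(plus(d,M),tree(B,a))))),0),tree(B,a)).
Occurs check fails: M occurs in tree(0,M); the equation M = tree(0,M) has no finite solution.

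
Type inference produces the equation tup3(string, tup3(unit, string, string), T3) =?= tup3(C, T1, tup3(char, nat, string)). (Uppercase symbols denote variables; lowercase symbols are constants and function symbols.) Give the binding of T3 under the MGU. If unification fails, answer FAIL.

tup3(char, nat, string)

Decompose tup3/3: string =?= C,  tup3(unit, string, string) =?= T1,  T3 =?= tup3(char, nat, string).
Bind C := string; no other remaining equation mentions C.
Bind T1 := tup3(unit, string, string); no other remaining equation mentions T1.
Bind T3 := tup3(char, nat, string).
MGU = { C := string, T1 := tup3(unit, string, string), T3 := tup3(char, nat, string) }, so T3 := tup3(char, nat, string).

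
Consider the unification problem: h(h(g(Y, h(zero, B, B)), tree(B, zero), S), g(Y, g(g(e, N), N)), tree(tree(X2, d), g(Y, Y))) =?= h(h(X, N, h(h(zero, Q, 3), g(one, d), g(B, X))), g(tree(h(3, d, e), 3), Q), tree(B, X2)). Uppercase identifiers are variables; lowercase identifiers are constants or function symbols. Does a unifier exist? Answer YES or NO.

Decompose h/3: h(g(Y, h(zero, B, B)), tree(B, zero), S) =?= h(X, N, h(h(zero, Q, 3), g(one, d), g(B, X))),  g(Y, g(g(e, N), N)) =?= g(tree(h(3, d, e), 3), Q),  tree(tree(X2, d), g(Y, Y)) =?= tree(B, X2).
Decompose h/3: g(Y, h(zero, B, B)) =?= X,  tree(B, zero) =?= N,  S =?= h(h(zero, Q, 3), g(one, d), g(B, X)).
Bind X := g(Y, h(zero, B, B)); substituting into the one remaining equation that mentions X gives: S =?= h(h(zero, Q, 3), g(one, d), g(B, g(Y, h(zero, B, B)))).
Bind N := tree(B, zero); substituting into the one remaining equation that mentions N gives: g(Y, g(g(e, tree(B, zero)), tree(B, zero))) =?= g(tree(h(3, d, e), 3), Q).
Bind S := h(h(zero, Q, 3), g(one, d), g(B, g(Y, h(zero, B, B)))); no other remaining equation mentions S.
Decompose g/2: Y =?= tree(h(3, d, e), 3),  g(g(e, tree(B, zero)), tree(B, zero)) =?= Q.
Bind Y := tree(h(3, d, e), 3); substituting into the one remaining equation that mentions Y gives: tree(tree(X2, d), g(tree(h(3, d, e), 3), tree(h(3, d, e), 3))) =?= tree(B, X2). Substituting into the earlier bindings gives X := g(tree(h(3, d, e), 3), h(zero, B, B)), S := h(h(zero, Q, 3), g(one, d), g(B, g(tree(h(3, d, e), 3), h(zero, B, B)))).
Bind Q := g(g(e, tree(B, zero)), tree(B, zero)); no other remaining equation mentions Q. Substituting into the earlier binding gives S := h(h(zero, g(g(e, tree(B, zero)), tree(B, zero)), 3), g(one, d), g(B, g(tree(h(3, d, e), 3), h(zero, B, B)))).
Decompose tree/2: tree(X2, d) =?= B,  g(tree(h(3, d, e), 3), tree(h(3, d, e), 3)) =?= X2.
Bind B := tree(X2, d); no other remaining equation mentions B. Substituting into the earlier bindings gives X := g(tree(h(3, d, e), 3), h(zero, tree(X2, d), tree(X2, d))), N := tree(tree(X2, d), zero), S := h(h(zero, g(g(e, tree(tree(X2, d), zero)), tree(tree(X2, d), zero)), 3), g(one, d), g(tree(X2, d), g(tree(h(3, d, e), 3), h(zero, tree(X2, d), tree(X2, d))))), Q := g(g(e, tree(tree(X2, d), zero)), tree(tree(X2, d), zero)).
Bind X2 := g(tree(h(3, d, e), 3), tree(h(3, d, e), 3)). Substituting into the earlier bindings gives X := g(tree(h(3, d, e), 3), h(zero, tree(g(tree(h(3, d, e), 3), tree(h(3, d, e), 3)), d), tree(g(tree(h(3, d, e), 3), tree(h(3, d, e), 3)), d))), N := tree(tree(g(tree(h(3, d, e), 3), tree(h(3, d, e), 3)), d), zero), S := h(h(zero, g(g(e, tree(tree(g(tree(h(3, d, e), 3), tree(h(3, d, e), 3)), d), zero)), tree(tree(g(tree(h(3, d, e), 3), tree(h(3, d, e), 3)), d), zero)), 3), g(one, d), g(tree(g(tree(h(3, d, e), 3), tree(h(3, d, e), 3)), d), g(tree(h(3, d, e), 3), h(zero, tree(g(tree(h(3, d, e), 3), tree(h(3, d, e), 3)), d), tree(g(tree(h(3, d, e), 3), tree(h(3, d, e), 3)), d))))), Q := g(g(e, tree(tree(g(tree(h(3, d, e), 3), tree(h(3, d, e), 3)), d), zero)), tree(tree(g(tree(h(3, d, e), 3), tree(h(3, d, e), 3)), d), zero)), B := tree(g(tree(h(3, d, e), 3), tree(h(3, d, e), 3)), d).
No equations remain and no clash or occurs-check failure arose, so a unifier exists.

YES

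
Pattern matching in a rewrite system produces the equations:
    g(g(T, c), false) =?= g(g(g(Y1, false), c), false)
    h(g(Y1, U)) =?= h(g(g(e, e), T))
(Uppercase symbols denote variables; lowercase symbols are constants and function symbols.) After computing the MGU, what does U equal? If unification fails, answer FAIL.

g(g(e, e), false)

Decompose g/2: g(T, c) =?= g(g(Y1, false), c),  false =?= false.
Decompose g/2: T =?= g(Y1, false),  c =?= c.
Bind T := g(Y1, false); substituting into the one remaining equation that mentions T gives: h(g(Y1, U)) =?= h(g(g(e, e), g(Y1, false))).
Delete trivial equation c =?= c.
Delete trivial equation false =?= false.
Decompose h/1: g(Y1, U) =?= g(g(e, e), g(Y1, false)).
Decompose g/2: Y1 =?= g(e, e),  U =?= g(Y1, false).
Bind Y1 := g(e, e); substituting into the remaining equation gives: U =?= g(g(e, e), false). Substituting into the earlier binding gives T := g(g(e, e), false).
Bind U := g(g(e, e), false).
MGU = { T ↦ g(g(e, e), false), Y1 ↦ g(e, e), U ↦ g(g(e, e), false) }, so U ↦ g(g(e, e), false).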